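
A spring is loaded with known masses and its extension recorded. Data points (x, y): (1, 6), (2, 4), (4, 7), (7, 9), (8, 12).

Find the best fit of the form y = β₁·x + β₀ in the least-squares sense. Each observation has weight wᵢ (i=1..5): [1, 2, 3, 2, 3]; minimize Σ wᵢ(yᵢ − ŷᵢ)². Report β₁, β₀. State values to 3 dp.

Entries of MᵀWM: Σwᵢ·x·x = 347, Σwᵢ·x = 55, Σwᵢ·1 = 11.
And Σwᵢ·x·y = 520, Σwᵢ·y = 89.
MᵀWM·[β₁, β₀]ᵀ = MᵀWy becomes [[347, 55]; [55, 11]]·[β₁, β₀]ᵀ = [520, 89]ᵀ.
det = 347·11 − 55² = 792.
β₁ = (520·11 − 55·89)/792 = 25/24; β₀ = (347·89 − 55·520)/792 = 761/264.

β₁ = 1.042, β₀ = 2.883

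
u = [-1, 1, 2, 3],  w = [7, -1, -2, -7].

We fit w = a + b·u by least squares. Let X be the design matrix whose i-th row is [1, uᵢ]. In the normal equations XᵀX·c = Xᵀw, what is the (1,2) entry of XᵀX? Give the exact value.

5

Row 1 ↔ basis 1, column 2 ↔ basis u, so (XᵀX)_{1,2} = Σᵢ u = (1)·(-1) + (1)·(1) + (1)·(2) + (1)·(3) = 5.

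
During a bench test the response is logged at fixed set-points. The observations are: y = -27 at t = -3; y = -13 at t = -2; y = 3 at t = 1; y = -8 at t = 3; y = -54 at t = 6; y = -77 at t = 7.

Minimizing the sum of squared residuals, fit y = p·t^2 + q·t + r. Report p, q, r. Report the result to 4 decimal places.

p = -2.0629, q = 3.1922, r = 1.4150

XᵀX·[p, q, r]ᵀ = Xᵀy reads: 3876·p + 552·q + 108·r = -6081;  552·p + 108·q + 12·r = -777;  108·p + 12·q + 6·r = -176.
(Σt^2·t^2 = 3876, Σt^2·t = 552, Σt^2 = 108, Σt·t = 108, Σt = 12, Σ1 = 6, Σt^2·y = -6081, Σt·y = -777, Σy = -176.)
Solving the 3×3 system (Gaussian elimination) gives p = -1213/588, q = 1877/588, r = 208/147.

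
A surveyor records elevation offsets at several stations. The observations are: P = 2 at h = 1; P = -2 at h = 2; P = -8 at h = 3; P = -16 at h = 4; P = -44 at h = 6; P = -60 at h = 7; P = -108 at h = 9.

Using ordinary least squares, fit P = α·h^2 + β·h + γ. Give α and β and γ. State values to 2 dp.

Entries of AᵀA: Σh^2·h^2 = 10612, Σh^2·h = 1388, Σh^2 = 196, Σh·h = 196, Σh = 32, Σ1 = 7.
And Σh^2·P = -13606, Σh·P = -1746, ΣP = -236.
So AᵀA·[α, β, γ]ᵀ = AᵀP: [[10612, 1388, 196]; [1388, 196, 32]; [196, 32, 7]]·[α, β, γ]ᵀ = [-13606, -1746, -236]ᵀ.
Inverting the 3×3 Gram matrix, [α, β, γ]ᵀ = [-239/154, 64/33, 202/231]ᵀ.

α = -1.55, β = 1.94, γ = 0.87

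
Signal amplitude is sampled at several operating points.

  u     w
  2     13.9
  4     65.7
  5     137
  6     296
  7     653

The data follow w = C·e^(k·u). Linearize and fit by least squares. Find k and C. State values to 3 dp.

k = 0.767, C = 3.002

Let Y = ln w. Fitting Y = k·u + ln C by least squares:
Sums: Σu = 24.0000, Σ(u)² = 130.0000, Σln w = 23.9089, Σu·ln w = 126.1173.
Normal system: [[130.0000, 24.0000]; [24.0000, 5]]·[k, ln C]ᵀ = [126.1173, 23.9089]ᵀ.
Slope k = (n·Σu·ln w − Σu·Σln w)/(n·Σ(u)² − (Σu)²) = (5·126.1173 − 24.0000·23.9089)/74.0000 = 0.76720; ln C = (Σln w − k·Σu)/n = 1.09923, so C = exp(1.09923) = 3.00186.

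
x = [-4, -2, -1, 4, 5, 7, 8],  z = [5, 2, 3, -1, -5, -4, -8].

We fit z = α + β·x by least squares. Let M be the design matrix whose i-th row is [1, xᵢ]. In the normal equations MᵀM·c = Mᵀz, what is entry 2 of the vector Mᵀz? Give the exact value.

Entry 2 ↔ basis x, so (Mᵀz)_{2} = Σᵢ (x)·zᵢ = (-4)·(5) + (-2)·(2) + (-1)·(3) + (4)·(-1) + (5)·(-5) + (7)·(-4) + (8)·(-8) = -148.

-148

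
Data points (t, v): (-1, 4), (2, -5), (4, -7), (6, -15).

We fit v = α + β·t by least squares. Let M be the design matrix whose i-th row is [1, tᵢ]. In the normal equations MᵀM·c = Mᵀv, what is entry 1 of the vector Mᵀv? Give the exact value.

Entry 1 ↔ basis 1, so (Mᵀv)_{1} = Σᵢ vᵢ = (1)·(4) + (1)·(-5) + (1)·(-7) + (1)·(-15) = -23.

-23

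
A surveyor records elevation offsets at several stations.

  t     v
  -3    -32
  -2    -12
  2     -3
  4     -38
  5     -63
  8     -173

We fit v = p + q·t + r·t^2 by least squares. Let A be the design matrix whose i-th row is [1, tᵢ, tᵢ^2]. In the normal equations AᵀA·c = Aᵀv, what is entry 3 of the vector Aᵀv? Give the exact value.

Entry 3 ↔ basis t^2, so (Aᵀv)_{3} = Σᵢ (t^2)·vᵢ = (9)·(-32) + (4)·(-12) + (4)·(-3) + (16)·(-38) + (25)·(-63) + (64)·(-173) = -13603.

-13603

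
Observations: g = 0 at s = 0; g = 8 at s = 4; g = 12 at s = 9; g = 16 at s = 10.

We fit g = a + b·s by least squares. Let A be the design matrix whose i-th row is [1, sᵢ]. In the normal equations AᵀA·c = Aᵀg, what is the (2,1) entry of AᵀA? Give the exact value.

23

Row 2 ↔ basis s, column 1 ↔ basis 1, so (AᵀA)_{2,1} = Σᵢ s = (0)·(1) + (4)·(1) + (9)·(1) + (10)·(1) = 23.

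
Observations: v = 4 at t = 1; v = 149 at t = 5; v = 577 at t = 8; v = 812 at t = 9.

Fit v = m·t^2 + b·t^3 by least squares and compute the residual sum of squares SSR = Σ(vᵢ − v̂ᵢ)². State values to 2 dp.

SSR = 4.48

With design matrix A, AᵀA = [[11283, 94943]; [94943, 809211]] and Aᵀv = [106429, 906001]ᵀ.
Eliminating b: 809211·(row 1) − 94943·(row 2) gives 116154464·m = 809211·106429 − 94943·906001 = 105064576, so m = 3283268/3629827.
Then b = (906001 − 94943·(3283268/3629827))/809211 = 3678773/3629827.
Residuals: 7557267/3629827, -1084102/3629827, 749251/3629827, -350701/3629827; SSR = 16246485/3629827.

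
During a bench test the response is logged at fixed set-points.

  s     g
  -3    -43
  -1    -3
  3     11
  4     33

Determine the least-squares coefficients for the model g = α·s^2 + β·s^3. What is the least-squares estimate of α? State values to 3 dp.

α = -1.826

Compute the Gram sums: Σs^2·s^2 = 419, Σs^2·s^3 = 1023, Σs^3·s^3 = 5555.
Moment sums: Σs^2·g = 237, Σs^3·g = 3573.
XᵀX·[α, β]ᵀ = Xᵀg becomes [[419, 1023]; [1023, 5555]]·[α, β]ᵀ = [237, 3573]ᵀ.
Δ = 419·5555 − 1023² = 1281016.
α = (237·5555 − 1023·3573)/1281016 = -53151/29114; β = (419·3573 − 1023·237)/1281016 = 313659/320254.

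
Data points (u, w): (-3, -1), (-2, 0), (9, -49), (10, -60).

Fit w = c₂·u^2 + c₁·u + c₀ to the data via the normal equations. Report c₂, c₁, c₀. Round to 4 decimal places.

c₂ = -0.5000, c₁ = -1.0034, c₀ = 0.2621

Setting ∂/∂c₂ … = 0 gives: 16658·c₂ + 1694·c₁ + 194·c₀ = -9978;  1694·c₂ + 194·c₁ + 14·c₀ = -1038;  194·c₂ + 14·c₁ + 4·c₀ = -110.
(Σu^2·u^2 = 16658, Σu^2·u = 1694, Σu^2 = 194, Σu·u = 194, Σu = 14, Σ1 = 4, Σu^2·w = -9978, Σu·w = -1038, Σw = -110.)
Solving the 3×3 system (Gaussian elimination) gives c₂ = -1/2, c₁ = -291/290, c₀ = 38/145.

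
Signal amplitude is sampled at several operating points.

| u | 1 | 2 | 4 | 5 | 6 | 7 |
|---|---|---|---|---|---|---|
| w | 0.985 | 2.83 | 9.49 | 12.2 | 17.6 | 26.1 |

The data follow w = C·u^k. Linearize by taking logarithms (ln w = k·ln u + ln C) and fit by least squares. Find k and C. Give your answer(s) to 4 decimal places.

With ln wᵢ as the transformed response and ln uᵢ as the regressor:
Sums: Σln u = 7.4265, Σ(ln u)² = 11.9895, Σln w = 11.9067, Σln u·ln w = 19.3525.
Normal system: [[11.9895, 7.4265]; [7.4265, 6]]·[k, ln C]ᵀ = [19.3525, 11.9067]ᵀ.
Solving (det = 16.7835): k = 1.64980, ln C = -0.05761, so C = exp(-0.05761) = 0.94402.

k = 1.6498, C = 0.9440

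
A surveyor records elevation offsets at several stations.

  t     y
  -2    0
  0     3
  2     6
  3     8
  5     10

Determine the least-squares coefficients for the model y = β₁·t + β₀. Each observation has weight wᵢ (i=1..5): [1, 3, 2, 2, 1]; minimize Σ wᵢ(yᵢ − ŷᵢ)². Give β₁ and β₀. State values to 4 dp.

Compute the Gram sums: Σwᵢ·t·t = 55, Σwᵢ·t = 13, Σwᵢ·1 = 9.
For AᵀWy: Σwᵢ·t·y = 122, Σwᵢ·y = 47.
So AᵀWA·[β₁, β₀]ᵀ = AᵀWy: [[55, 13]; [13, 9]]·[β₁, β₀]ᵀ = [122, 47]ᵀ.
Eliminating β₀: 9·(row 1) − 13·(row 2) gives 326·β₁ = 9·122 − 13·47 = 487, so β₁ = 487/326.
Then β₀ = (47 − 13·(487/326))/9 = 999/326.

β₁ = 1.4939, β₀ = 3.0644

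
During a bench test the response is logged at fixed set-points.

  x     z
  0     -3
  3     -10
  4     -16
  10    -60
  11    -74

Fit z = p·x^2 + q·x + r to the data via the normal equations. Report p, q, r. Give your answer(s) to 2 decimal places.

Setting ∂/∂p … = 0 gives: 24978·p + 2422·q + 246·r = -15300;  2422·p + 246·q + 28·r = -1508;  246·p + 28·q + 5·r = -163.
Solving the 3×3 system (Gaussian elimination) gives p = -34731/72076, q = -74289/72076, r = -112447/36038.

p = -0.48, q = -1.03, r = -3.12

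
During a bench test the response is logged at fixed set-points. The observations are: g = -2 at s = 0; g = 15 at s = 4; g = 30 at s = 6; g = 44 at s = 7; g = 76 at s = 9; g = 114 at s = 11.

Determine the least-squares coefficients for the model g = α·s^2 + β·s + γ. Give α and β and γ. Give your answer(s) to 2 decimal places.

Entries of AᵀA: Σs^2·s^2 = 25155, Σs^2·s = 2683, Σs^2 = 303, Σs·s = 303, Σs = 37, Σ1 = 6.
For Aᵀg: Σs^2·g = 23426, Σs·g = 2486, Σg = 277.
Inverting the 3×3 Gram matrix, [α, β, γ]ᵀ = [218083/221880, -22463/73960, -177083/110940]ᵀ.

α = 0.98, β = -0.30, γ = -1.60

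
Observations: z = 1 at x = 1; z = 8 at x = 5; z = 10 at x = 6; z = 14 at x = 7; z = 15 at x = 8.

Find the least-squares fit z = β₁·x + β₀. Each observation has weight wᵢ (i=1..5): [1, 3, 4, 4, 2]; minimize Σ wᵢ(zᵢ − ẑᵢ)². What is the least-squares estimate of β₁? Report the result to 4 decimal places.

β₁ = 2.1750

From the data, Σwᵢ·x·x = 544, Σwᵢ·x = 84, Σwᵢ·1 = 14.
Moment sums: Σwᵢ·x·z = 993, Σwᵢ·z = 151.
Determinant 544·14 − 84² = 560.
β₁ = (993·14 − 84·151)/560 = 87/40; β₀ = (544·151 − 84·993)/560 = -317/140.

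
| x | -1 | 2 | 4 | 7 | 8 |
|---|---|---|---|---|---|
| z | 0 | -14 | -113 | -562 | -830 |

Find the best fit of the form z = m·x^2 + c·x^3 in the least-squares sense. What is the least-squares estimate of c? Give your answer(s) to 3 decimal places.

Entries of MᵀM: Σx^2·x^2 = 6770, Σx^2·x^3 = 50630, Σx^3·x^3 = 383954.
Right-hand side: Σx^2·z = -82522, Σx^3·z = -625070.
MᵀM·[m, c]ᵀ = Mᵀz becomes [[6770, 50630]; [50630, 383954]]·[m, c]ᵀ = [-82522, -625070]ᵀ.
det = 6770·383954 − 50630² = 35971680.
m = ((-82522)·383954 − 50630·(-625070))/35971680 = -1167434/1124115; c = (6770·(-625070) − 50630·(-82522))/35971680 = -335219/224823.

c = -1.491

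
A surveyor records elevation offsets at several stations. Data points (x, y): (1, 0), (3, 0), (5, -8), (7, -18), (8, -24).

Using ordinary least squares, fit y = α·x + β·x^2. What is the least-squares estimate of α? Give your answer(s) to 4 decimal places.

Setting ∂/∂α … = 0 gives: 148·α + 1008·β = -358;  1008·α + 7204·β = -2618.
(Σx·x = 148, Σx·x^2 = 1008, Σx^2·x^2 = 7204, Σx·y = -358, Σx^2·y = -2618.)
Δ = 148·7204 − 1008² = 50128.
α = ((-358)·7204 − 1008·(-2618))/50128 = 7489/6266; β = (148·(-2618) − 1008·(-358))/50128 = -3325/6266.

α = 1.1952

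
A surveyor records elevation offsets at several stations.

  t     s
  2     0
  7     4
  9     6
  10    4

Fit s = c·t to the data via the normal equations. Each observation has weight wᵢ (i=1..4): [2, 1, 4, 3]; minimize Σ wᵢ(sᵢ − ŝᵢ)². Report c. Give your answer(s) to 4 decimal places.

AᵀWA·[c]ᵀ = AᵀWs reads: 681·c = 364.
(Σwᵢ·t·t = 681, Σwᵢ·t·s = 364.)
Hence c = 364 / 681 ≈ 0.534508.

c = 0.5345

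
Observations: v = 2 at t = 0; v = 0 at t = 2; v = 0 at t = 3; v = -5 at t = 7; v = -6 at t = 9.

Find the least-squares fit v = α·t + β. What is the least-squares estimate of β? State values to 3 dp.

β = 2.124

Entries of XᵀX: Σt·t = 143, Σt = 21, Σ1 = 5.
For Xᵀv: Σt·v = -89, Σv = -9.
XᵀX·[α, β]ᵀ = Xᵀv becomes [[143, 21]; [21, 5]]·[α, β]ᵀ = [-89, -9]ᵀ.
det = 143·5 − 21² = 274.
α = ((-89)·5 − 21·(-9))/274 = -128/137; β = (143·(-9) − 21·(-89))/274 = 291/137.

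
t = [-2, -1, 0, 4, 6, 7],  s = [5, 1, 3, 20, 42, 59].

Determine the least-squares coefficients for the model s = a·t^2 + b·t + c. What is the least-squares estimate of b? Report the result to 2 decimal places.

b = 0.30

The normal system AᵀA·[a, b, c]ᵀ = Aᵀs is [[3970, 614, 106]; [614, 106, 14]; [106, 14, 6]]·[a, b, c]ᵀ = [4744, 734, 130]ᵀ.
Inverting the 3×3 Gram matrix, [a, b, c]ᵀ = [49/44, 67/220, 141/110]ᵀ.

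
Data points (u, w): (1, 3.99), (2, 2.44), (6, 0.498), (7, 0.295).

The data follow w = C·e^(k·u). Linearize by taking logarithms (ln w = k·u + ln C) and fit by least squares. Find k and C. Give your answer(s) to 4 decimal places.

Let Y = ln w. Fitting Y = k·u + ln C by least squares:
AᵀA = [[90.0000, 16.0000]; [16.0000, 4]], rhs = [-9.5606, 0.3579]ᵀ  (here Σu = 16.0000, Σ(u)² = 90.0000, Σln w = 0.3579, Σu·ln w = -9.5606).
Slope k = (n·Σu·ln w − Σu·Σln w)/(n·Σ(u)² − (Σu)²) = (4·-9.5606 − 16.0000·0.3579)/104.0000 = -0.42277; ln C = (Σln w − k·Σu)/n = 1.78054, so C = exp(1.78054) = 5.93308.

k = -0.4228, C = 5.9331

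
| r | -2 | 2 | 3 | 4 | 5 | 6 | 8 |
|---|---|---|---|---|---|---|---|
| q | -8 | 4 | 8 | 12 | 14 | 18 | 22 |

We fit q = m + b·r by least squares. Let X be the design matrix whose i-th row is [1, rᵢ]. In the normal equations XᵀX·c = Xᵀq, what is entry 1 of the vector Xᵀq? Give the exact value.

70

Entry 1 ↔ basis 1, so (Xᵀq)_{1} = Σᵢ qᵢ = (1)·(-8) + (1)·(4) + (1)·(8) + (1)·(12) + (1)·(14) + (1)·(18) + (1)·(22) = 70.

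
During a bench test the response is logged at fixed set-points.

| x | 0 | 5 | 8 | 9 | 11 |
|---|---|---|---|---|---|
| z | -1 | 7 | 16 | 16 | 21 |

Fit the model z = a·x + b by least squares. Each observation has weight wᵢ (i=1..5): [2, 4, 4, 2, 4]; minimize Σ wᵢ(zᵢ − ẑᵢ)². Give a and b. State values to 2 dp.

Sums needed: Σwᵢ·x·x = 1002, Σwᵢ·x = 114, Σwᵢ·1 = 16.
Right-hand side: Σwᵢ·x·z = 1864, Σwᵢ·z = 206.
det = 1002·16 − 114² = 3036.
a = (1864·16 − 114·206)/3036 = 1585/759; b = (1002·206 − 114·1864)/3036 = -507/253.

a = 2.09, b = -2.00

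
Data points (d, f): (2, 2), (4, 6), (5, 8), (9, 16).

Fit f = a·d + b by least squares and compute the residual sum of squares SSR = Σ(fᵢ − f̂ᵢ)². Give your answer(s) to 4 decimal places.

Entries of AᵀA: Σd·d = 126, Σd = 20, Σ1 = 4.
Moment sums: Σd·f = 212, Σf = 32.
AᵀA·[a, b]ᵀ = Aᵀf becomes [[126, 20]; [20, 4]]·[a, b]ᵀ = [212, 32]ᵀ.
det = 126·4 − 20² = 104.
a = (212·4 − 20·32)/104 = 2; b = (126·32 − 20·212)/104 = -2.
Residuals: 0, 0, 0, 0; SSR = 0.

SSR = 0.0000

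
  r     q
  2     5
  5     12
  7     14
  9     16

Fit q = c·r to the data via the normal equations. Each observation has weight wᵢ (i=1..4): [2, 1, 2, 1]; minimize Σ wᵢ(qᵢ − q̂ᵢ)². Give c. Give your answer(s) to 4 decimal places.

Forming XᵀWX = [[212]] and XᵀWq = [420]ᵀ gives XᵀWX·[c]ᵀ = XᵀWq.
c = 420/212 = 1.98113.

c = 1.9811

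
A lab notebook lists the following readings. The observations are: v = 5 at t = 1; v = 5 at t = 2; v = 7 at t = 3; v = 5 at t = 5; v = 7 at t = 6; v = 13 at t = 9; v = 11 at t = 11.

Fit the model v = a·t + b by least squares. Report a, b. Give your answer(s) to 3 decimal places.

a = 0.747, b = 3.621

Sums needed: Σt·t = 277, Σt = 37, Σ1 = 7.
And Σt·v = 341, Σv = 53.
AᵀA·[a, b]ᵀ = Aᵀv becomes [[277, 37]; [37, 7]]·[a, b]ᵀ = [341, 53]ᵀ.
Δ = 277·7 − 37² = 570.
a = (341·7 − 37·53)/570 = 71/95; b = (277·53 − 37·341)/570 = 344/95.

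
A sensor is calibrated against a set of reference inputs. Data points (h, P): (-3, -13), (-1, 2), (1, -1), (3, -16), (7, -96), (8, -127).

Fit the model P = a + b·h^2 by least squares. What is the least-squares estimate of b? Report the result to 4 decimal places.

AᵀA·[a, b]ᵀ = AᵀP reads: 6·a + 133·b = -251;  133·a + 6661·b = -13092.
Δ = 6·6661 − 133² = 22277.
a = ((-251)·6661 − 133·(-13092))/22277 = 69325/22277; b = (6·(-13092) − 133·(-251))/22277 = -45169/22277.

b = -2.0276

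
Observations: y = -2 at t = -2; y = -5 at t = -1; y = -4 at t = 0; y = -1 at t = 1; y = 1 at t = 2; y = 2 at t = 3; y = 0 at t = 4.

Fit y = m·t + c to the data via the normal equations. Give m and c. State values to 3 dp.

Sums needed: Σt·t = 35, Σt = 7, Σ1 = 7.
Right-hand side: Σt·y = 16, Σy = -9.
XᵀX·[m, c]ᵀ = Xᵀy becomes [[35, 7]; [7, 7]]·[m, c]ᵀ = [16, -9]ᵀ.
Eliminating c: 7·(row 1) − 7·(row 2) gives 196·m = 7·16 − 7·(-9) = 175, so m = 25/28.
Then c = ((-9) − 7·(25/28))/7 = -61/28.

m = 0.893, c = -2.179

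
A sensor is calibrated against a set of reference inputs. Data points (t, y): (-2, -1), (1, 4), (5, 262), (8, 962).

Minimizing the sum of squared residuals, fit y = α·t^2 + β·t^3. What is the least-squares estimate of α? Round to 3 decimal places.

α = 2.871

Setting ∂/∂α … = 0 gives: 4738·α + 35862·β = 68118;  35862·α + 277834·β = 525306.
det = 4738·277834 − 35862² = 30294448.
α = (68118·277834 − 35862·525306)/30294448 = 5435790/1893403; β = (4738·525306 − 35862·68118)/30294448 = 2878257/1893403.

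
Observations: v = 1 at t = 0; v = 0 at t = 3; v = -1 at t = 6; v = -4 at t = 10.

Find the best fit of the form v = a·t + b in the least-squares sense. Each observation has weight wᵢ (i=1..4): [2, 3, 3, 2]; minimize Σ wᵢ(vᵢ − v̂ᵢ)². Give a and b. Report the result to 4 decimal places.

With design matrix M, MᵀWM = [[335, 47]; [47, 10]] and MᵀWv = [-98, -9]ᵀ.
Δ = 335·10 − 47² = 1141.
a = ((-98)·10 − 47·(-9))/1141 = -557/1141; b = (335·(-9) − 47·(-98))/1141 = 1591/1141.

a = -0.4882, b = 1.3944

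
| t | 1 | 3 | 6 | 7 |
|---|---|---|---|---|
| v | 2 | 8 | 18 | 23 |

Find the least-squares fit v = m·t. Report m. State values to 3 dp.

With design matrix X, XᵀX = [[95]] and Xᵀv = [295]ᵀ.
Hence m = 295 / 95 ≈ 3.10526.

m = 3.105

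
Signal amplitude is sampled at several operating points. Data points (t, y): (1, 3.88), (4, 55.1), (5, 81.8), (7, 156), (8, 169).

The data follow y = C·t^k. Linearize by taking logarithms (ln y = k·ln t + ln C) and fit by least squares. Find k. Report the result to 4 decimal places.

k = 1.8553

Linearized form: ln y = k·ln t + ln C. From the 5 transformed points,
Σln t = 7.0211, Σ(ln t)² = 12.6227, Σln y = 19.9490, Σln t·ln y = 33.1402.
Equations: 12.6227·k + 7.0211·ln C = 33.1402;  7.0211·k + 5·ln C = 19.9490.
Δ = 12.6227·5 − (7.0211)² = 13.8181; k = (33.1402·5 − 7.0211·19.9490)/13.8181 = 1.85533, ln C = (12.6227·19.9490 − 7.0211·33.1402)/13.8181 = 1.38452.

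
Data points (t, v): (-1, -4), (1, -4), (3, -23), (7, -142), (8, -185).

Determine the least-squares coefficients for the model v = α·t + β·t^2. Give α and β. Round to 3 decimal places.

AᵀA·[α, β]ᵀ = Aᵀv reads: 124·α + 882·β = -2543;  882·α + 6580·β = -19013.
det = 124·6580 − 882² = 37996.
α = ((-2543)·6580 − 882·(-19013))/37996 = 2609/2714; β = (124·(-19013) − 882·(-2543))/37996 = -57343/18998.

α = 0.961, β = -3.018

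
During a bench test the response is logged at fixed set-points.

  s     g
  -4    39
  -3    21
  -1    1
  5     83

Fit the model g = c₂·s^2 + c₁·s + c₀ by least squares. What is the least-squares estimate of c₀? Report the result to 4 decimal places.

The normal system XᵀX·[c₂, c₁, c₀]ᵀ = Xᵀg is [[963, 33, 51]; [33, 51, -3]; [51, -3, 4]]·[c₂, c₁, c₀]ᵀ = [2889, 195, 144]ᵀ.
Inverting the 3×3 Gram matrix, [c₂, c₁, c₀]ᵀ = [661/226, 2193/1130, 93/565]ᵀ.

c₀ = 0.1646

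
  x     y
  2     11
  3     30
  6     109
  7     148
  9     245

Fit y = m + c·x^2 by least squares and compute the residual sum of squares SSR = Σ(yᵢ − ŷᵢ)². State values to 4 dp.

SSR = 8.0280

Sums needed: Σ1 = 5, Σx^2 = 179, Σx^2·x^2 = 10355.
Moment sums: Σy = 543, Σx^2·y = 31335.
So MᵀM·[m, c]ᵀ = Mᵀy: [[5, 179]; [179, 10355]]·[m, c]ᵀ = [543, 31335]ᵀ.
Δ = 5·10355 − 179² = 19734.
m = (543·10355 − 179·31335)/19734 = 100/143; c = (5·31335 − 179·543)/19734 = 431/143.
Residuals: -251/143, 311/143, -29/143, -5/13, 24/143; SSR = 1148/143.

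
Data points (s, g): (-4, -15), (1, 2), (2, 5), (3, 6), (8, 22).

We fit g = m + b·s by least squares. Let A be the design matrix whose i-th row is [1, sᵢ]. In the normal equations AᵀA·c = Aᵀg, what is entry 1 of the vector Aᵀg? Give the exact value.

Entry 1 ↔ basis 1, so (Aᵀg)_{1} = Σᵢ gᵢ = (1)·(-15) + (1)·(2) + (1)·(5) + (1)·(6) + (1)·(22) = 20.

20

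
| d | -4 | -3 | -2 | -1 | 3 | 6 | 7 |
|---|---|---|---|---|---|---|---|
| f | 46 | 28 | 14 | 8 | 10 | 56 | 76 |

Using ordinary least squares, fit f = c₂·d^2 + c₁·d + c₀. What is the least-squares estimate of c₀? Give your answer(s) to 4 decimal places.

AᵀA·[c₂, c₁, c₀]ᵀ = Aᵀf reads: 4132·c₂ + 486·c₁ + 124·c₀ = 6882;  486·c₂ + 124·c₁ + 6·c₀ = 594;  124·c₂ + 6·c₁ + 7·c₀ = 238.
(Σd^2·d^2 = 4132, Σd^2·d = 486, Σd^2 = 124, Σd·d = 124, Σd = 6, Σ1 = 7, Σd^2·f = 6882, Σd·f = 594, Σf = 238.)
Row-reducing yields c₂ = 295373/150249, c₁ = -150209/50083, c₀ = 262396/150249.

c₀ = 1.7464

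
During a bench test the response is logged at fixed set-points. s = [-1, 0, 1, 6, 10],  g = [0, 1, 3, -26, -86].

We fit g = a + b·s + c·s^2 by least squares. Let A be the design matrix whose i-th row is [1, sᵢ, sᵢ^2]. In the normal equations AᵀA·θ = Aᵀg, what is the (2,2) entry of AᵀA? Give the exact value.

138

Row 2 ↔ basis s, column 2 ↔ basis s, so (AᵀA)_{2,2} = Σᵢ (s)·(s) = (-1)·(-1) + (0)·(0) + (1)·(1) + (6)·(6) + (10)·(10) = 138.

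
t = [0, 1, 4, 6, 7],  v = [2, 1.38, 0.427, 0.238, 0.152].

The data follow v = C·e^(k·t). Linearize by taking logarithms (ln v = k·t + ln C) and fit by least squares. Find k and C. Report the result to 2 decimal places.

k = -0.36, C = 1.97

Let Y = ln v. Fitting Y = k·t + ln C by least squares:
AᵀA = [[102.0000, 18.0000]; [18.0000, 5]], rhs = [-24.8818, -3.1551]ᵀ  (here Σt = 18.0000, Σ(t)² = 102.0000, Σln v = -3.1551, Σt·ln v = -24.8818).
Solving (det = 186.0000): k = -0.36353, ln C = 0.67770, so C = exp(0.67770) = 1.96935.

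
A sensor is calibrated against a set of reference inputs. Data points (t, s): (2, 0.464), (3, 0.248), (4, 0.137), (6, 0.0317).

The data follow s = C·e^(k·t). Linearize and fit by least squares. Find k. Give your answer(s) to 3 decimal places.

k = -0.671

With ln sᵢ as the transformed response and tᵢ as the regressor:
Σt = 15.0000, Σ(t)² = 65.0000, Σln s = -7.6014, Σt·ln s = -34.3785.
Equations: 65.0000·k + 15.0000·ln C = -34.3785;  15.0000·k + 4·ln C = -7.6014.
Slope k = (n·Σt·ln s − Σt·Σln s)/(n·Σ(t)² − (Σt)²) = (4·-34.3785 − 15.0000·-7.6014)/35.0000 = -0.67122; ln C = (Σln s − k·Σt)/n = 0.61672.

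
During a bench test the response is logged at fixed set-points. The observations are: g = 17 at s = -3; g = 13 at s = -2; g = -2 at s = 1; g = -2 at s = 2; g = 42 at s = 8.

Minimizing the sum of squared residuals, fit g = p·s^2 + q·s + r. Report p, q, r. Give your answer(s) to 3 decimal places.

Entries of XᵀX: Σs^2·s^2 = 4210, Σs^2·s = 486, Σs^2 = 82, Σs·s = 82, Σs = 6, Σ1 = 5.
Right-hand side: Σs^2·g = 2883, Σs·g = 253, Σg = 68.
Normal equations: [[4210, 486, 82]; [486, 82, 6]; [82, 6, 5]]·[p, q, r]ᵀ = [2883, 253, 68]ᵀ.
Inverting the 3×3 Gram matrix, [p, q, r]ᵀ = [2419/2356, -6385/2108, 3967/10013]ᵀ.

p = 1.027, q = -3.029, r = 0.396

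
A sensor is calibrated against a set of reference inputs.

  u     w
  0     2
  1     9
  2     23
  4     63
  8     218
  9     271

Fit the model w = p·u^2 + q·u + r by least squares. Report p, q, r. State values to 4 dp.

p = 2.8917, q = 3.8057, r = 2.4404

Entries of XᵀX: Σu^2·u^2 = 10930, Σu^2·u = 1314, Σu^2 = 166, Σu·u = 166, Σu = 24, Σ1 = 6.
For Xᵀw: Σu^2·w = 37012, Σu·w = 4490, Σw = 586.
Normal equations: [[10930, 1314, 166]; [1314, 166, 24]; [166, 24, 6]]·[p, q, r]ᵀ = [37012, 4490, 586]ᵀ.
Row-reducing yields p = 9158/3167, q = 60263/15835, r = 38643/15835.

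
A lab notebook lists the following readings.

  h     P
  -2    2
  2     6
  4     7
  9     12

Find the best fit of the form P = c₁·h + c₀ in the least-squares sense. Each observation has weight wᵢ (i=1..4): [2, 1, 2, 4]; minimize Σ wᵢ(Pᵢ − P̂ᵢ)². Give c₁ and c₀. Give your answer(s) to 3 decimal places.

Forming MᵀWM = [[368, 42]; [42, 9]] and MᵀWP = [492, 72]ᵀ gives MᵀWM·[c₁, c₀]ᵀ = MᵀWP.
Δ = 368·9 − 42² = 1548.
c₁ = (492·9 − 42·72)/1548 = 39/43; c₀ = (368·72 − 42·492)/1548 = 162/43.

c₁ = 0.907, c₀ = 3.767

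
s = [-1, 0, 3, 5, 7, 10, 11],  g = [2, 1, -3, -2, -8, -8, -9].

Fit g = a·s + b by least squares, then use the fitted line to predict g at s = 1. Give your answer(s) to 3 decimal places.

Forming AᵀA = [[305, 35]; [35, 7]] and Aᵀg = [-256, -27]ᵀ gives AᵀA·[a, b]ᵀ = Aᵀg.
Determinant 305·7 − 35² = 910.
a = ((-256)·7 − 35·(-27))/910 = -121/130; b = (305·(-27) − 35·(-256))/910 = 145/182.
At s = 1: ĝ = (-121/130)·(1) + (145/182)·(1) = -61/455.

ĝ = -0.134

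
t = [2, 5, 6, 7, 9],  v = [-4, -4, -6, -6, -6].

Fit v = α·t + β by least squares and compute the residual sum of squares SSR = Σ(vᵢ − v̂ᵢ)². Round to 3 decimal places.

SSR = 1.642

Setting ∂/∂α … = 0 gives: 195·α + 29·β = -160;  29·α + 5·β = -26.
(Σt·t = 195, Σt = 29, Σ1 = 5, Σt·v = -160, Σv = -26.)
Determinant 195·5 − 29² = 134.
α = ((-160)·5 − 29·(-26))/134 = -23/67; β = (195·(-26) − 29·(-160))/134 = -215/67.
Residuals: -7/67, 62/67, -49/67, -26/67, 20/67; SSR = 110/67.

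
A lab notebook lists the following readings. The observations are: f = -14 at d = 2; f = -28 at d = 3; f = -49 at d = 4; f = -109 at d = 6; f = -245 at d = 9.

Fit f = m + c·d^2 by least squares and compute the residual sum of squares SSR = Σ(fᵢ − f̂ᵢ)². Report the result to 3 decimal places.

SSR = 1.021

Setting ∂/∂m … = 0 gives: 5·m + 146·c = -445;  146·m + 8210·c = -24861.
(Σ1 = 5, Σd^2 = 146, Σd^2·d^2 = 8210, Σf = -445, Σd^2·f = -24861.)
Eliminating c: 8210·(row 1) − 146·(row 2) gives 19734·m = 8210·(-445) − 146·(-24861) = -23744, so m = -11872/9867.
Then c = ((-24861) − 146·(-11872/9867))/8210 = -59335/19734.
Residuals: -2532/3289, 5207/19734, 93/299, 4399/9867, -4951/19734; SSR = 20143/19734.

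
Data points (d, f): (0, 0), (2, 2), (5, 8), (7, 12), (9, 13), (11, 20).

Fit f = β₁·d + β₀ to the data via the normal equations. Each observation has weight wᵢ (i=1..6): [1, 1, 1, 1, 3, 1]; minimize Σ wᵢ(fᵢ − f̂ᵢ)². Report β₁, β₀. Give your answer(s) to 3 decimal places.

Setting ∂/∂β₁ … = 0 gives: 442·β₁ + 52·β₀ = 699;  52·β₁ + 8·β₀ = 81.
Eliminating β₀: 8·(row 1) − 52·(row 2) gives 832·β₁ = 8·699 − 52·81 = 1380, so β₁ = 345/208.
Then β₀ = (81 − 52·(345/208))/8 = -21/32.

β₁ = 1.659, β₀ = -0.656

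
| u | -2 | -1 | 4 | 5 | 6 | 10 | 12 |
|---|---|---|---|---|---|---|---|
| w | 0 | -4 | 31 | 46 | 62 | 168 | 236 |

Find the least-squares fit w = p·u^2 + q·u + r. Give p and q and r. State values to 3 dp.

p = 1.478, q = 2.153, r = -2.311

The normal equations are: 32930·p + 3124·q + 326·r = 54658;  3124·p + 326·q + 34·r = 5242;  326·p + 34·q + 7·r = 539.
Inverting the 3×3 Gram matrix, [p, q, r]ᵀ = [1245710/842601, 1814528/842601, -649213/280867]ᵀ.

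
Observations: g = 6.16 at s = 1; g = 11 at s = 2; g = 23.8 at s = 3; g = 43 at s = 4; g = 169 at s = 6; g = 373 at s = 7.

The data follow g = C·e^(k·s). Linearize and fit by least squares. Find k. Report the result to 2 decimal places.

Let Y = ln g. Fitting Y = k·s + ln C by least squares:
Σs = 23.0000, Σ(s)² = 115.0000, Σln g = 22.1983, Σs·ln g = 103.3982.
Equations: 115.0000·k + 23.0000·ln C = 103.3982;  23.0000·k + 6·ln C = 22.1983.
Δ = 115.0000·6 − (23.0000)² = 161.0000; k = (103.3982·6 − 23.0000·22.1983)/161.0000 = 0.68216, ln C = (115.0000·22.1983 − 23.0000·103.3982)/161.0000 = 1.08479.

k = 0.68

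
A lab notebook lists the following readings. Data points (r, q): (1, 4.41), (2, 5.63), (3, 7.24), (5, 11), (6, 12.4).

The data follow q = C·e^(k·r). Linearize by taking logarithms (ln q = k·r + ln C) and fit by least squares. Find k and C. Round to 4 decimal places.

Linearized form: ln q = k·r + ln C. From the 5 transformed points,
Over the data: Σr = 17.0000, Σ(r)² = 75.0000, Σln q = 10.1072, Σr·ln q = 37.9746.
Normal system: [[75.0000, 17.0000]; [17.0000, 5]]·[k, ln C]ᵀ = [37.9746, 10.1072]ᵀ.
Solving (det = 86.0000): k = 0.20989, ln C = 1.30781, so C = exp(1.30781) = 3.69805.

k = 0.2099, C = 3.6981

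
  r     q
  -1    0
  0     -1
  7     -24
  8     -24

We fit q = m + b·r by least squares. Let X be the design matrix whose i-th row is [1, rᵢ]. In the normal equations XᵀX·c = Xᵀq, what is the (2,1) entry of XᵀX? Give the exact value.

14

Row 2 ↔ basis r, column 1 ↔ basis 1, so (XᵀX)_{2,1} = Σᵢ r = (-1)·(1) + (0)·(1) + (7)·(1) + (8)·(1) = 14.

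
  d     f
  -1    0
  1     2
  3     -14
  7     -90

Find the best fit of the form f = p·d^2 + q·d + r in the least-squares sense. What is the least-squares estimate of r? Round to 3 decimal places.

Sums needed: Σd^2·d^2 = 2484, Σd^2·d = 370, Σd^2 = 60, Σd·d = 60, Σd = 10, Σ1 = 4.
And Σd^2·f = -4534, Σd·f = -670, Σf = -102.
Row-reducing yields p = -173/88, q = 1/2, r = 241/88.

r = 2.739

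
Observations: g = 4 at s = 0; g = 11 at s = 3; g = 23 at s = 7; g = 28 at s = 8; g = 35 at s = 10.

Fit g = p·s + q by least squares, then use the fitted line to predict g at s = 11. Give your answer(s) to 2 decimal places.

Normal-equation sums: Σs·s = 222, Σs = 28, Σ1 = 5.
And Σs·g = 768, Σg = 101.
AᵀA·[p, q]ᵀ = Aᵀg becomes [[222, 28]; [28, 5]]·[p, q]ᵀ = [768, 101]ᵀ.
Eliminating q: 5·(row 1) − 28·(row 2) gives 326·p = 5·768 − 28·101 = 1012, so p = 506/163.
Then q = (101 − 28·(506/163))/5 = 459/163.
At s = 11: ĝ = (506/163)·(11) + (459/163)·(1) = 6025/163.

ĝ = 36.96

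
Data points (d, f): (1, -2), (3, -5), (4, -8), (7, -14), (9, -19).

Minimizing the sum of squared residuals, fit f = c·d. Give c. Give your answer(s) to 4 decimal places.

c = -2.0385

Forming XᵀX = [[156]] and Xᵀf = [-318]ᵀ gives XᵀX·[c]ᵀ = Xᵀf.
c = (-318)/156 = -2.03846.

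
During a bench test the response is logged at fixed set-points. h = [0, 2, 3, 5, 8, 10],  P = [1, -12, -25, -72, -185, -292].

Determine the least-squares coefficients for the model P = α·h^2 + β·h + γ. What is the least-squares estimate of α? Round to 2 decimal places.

Sums needed: Σh^2·h^2 = 14818, Σh^2·h = 1672, Σh^2 = 202, Σh·h = 202, Σh = 28, Σ1 = 6.
Right-hand side: Σh^2·P = -43113, Σh·P = -4859, ΣP = -585.
Inverting the 3×3 Gram matrix, [α, β, γ]ᵀ = [-44150/14991, 7969/29982, 4111/9994]ᵀ.

α = -2.95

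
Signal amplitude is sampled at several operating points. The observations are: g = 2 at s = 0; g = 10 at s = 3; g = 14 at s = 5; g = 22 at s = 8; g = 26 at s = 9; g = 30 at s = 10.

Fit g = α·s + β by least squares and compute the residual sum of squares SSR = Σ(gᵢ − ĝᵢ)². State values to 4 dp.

Compute the Gram sums: Σs·s = 279, Σs = 35, Σ1 = 6.
Right-hand side: Σs·g = 810, Σg = 104.
Normal equations: [[279, 35]; [35, 6]]·[α, β]ᵀ = [810, 104]ᵀ.
Eliminating β: 6·(row 1) − 35·(row 2) gives 449·α = 6·810 − 35·104 = 1220, so α = 1220/449.
Then β = (104 − 35·(1220/449))/6 = 666/449.
Residuals: 232/449, 164/449, -480/449, -548/449, 28/449, 604/449; SSR = 2176/449.

SSR = 4.8463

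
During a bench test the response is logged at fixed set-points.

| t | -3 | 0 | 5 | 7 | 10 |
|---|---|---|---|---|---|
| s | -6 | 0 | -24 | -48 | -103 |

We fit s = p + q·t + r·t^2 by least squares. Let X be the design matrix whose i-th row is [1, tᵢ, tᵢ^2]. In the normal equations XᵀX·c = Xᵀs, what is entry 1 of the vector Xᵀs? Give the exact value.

Entry 1 ↔ basis 1, so (Xᵀs)_{1} = Σᵢ sᵢ = (1)·(-6) + (1)·(0) + (1)·(-24) + (1)·(-48) + (1)·(-103) = -181.

-181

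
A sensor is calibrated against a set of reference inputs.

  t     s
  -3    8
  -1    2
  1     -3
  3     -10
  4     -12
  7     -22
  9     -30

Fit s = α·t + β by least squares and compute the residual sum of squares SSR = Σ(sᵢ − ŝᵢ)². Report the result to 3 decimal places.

SSR = 4.448

Entries of MᵀM: Σt·t = 166, Σt = 20, Σ1 = 7.
For Mᵀs: Σt·s = -531, Σs = -67.
Eliminating β: 7·(row 1) − 20·(row 2) gives 762·α = 7·(-531) − 20·(-67) = -2377, so α = -2377/762.
Then β = ((-67) − 20·(-2377/762))/7 = -251/381.
Residuals: -533/762, -117/254, 593/762, 13/762, 433/381, 377/762, -965/762; SSR = 3389/762.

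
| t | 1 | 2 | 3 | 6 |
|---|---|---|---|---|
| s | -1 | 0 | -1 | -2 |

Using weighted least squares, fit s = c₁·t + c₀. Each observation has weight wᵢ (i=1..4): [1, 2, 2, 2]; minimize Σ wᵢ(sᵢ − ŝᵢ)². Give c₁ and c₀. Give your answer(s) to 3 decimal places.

Normal-equation sums: Σwᵢ·t·t = 99, Σwᵢ·t = 23, Σwᵢ·1 = 7.
Right-hand side: Σwᵢ·t·s = -31, Σwᵢ·s = -7.
MᵀWM·[c₁, c₀]ᵀ = MᵀWs becomes [[99, 23]; [23, 7]]·[c₁, c₀]ᵀ = [-31, -7]ᵀ.
det = 99·7 − 23² = 164.
c₁ = ((-31)·7 − 23·(-7))/164 = -14/41; c₀ = (99·(-7) − 23·(-31))/164 = 5/41.

c₁ = -0.341, c₀ = 0.122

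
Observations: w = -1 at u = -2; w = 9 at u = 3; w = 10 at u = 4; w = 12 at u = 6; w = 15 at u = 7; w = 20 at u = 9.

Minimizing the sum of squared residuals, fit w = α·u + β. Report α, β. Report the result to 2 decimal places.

Sums needed: Σu·u = 195, Σu = 27, Σ1 = 6.
Right-hand side: Σu·w = 426, Σw = 65.
So XᵀX·[α, β]ᵀ = Xᵀw: [[195, 27]; [27, 6]]·[α, β]ᵀ = [426, 65]ᵀ.
det = 195·6 − 27² = 441.
α = (426·6 − 27·65)/441 = 89/49; β = (195·65 − 27·426)/441 = 391/147.

α = 1.82, β = 2.66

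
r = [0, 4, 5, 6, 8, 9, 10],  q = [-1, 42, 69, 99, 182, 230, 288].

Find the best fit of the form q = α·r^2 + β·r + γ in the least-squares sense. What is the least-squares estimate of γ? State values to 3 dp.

γ = -0.913

With design matrix M, MᵀM = [[22834, 2646, 322]; [2646, 322, 42]; [322, 42, 7]] and Mᵀq = [65039, 7513, 909]ᵀ.
Solving the 3×3 system (Gaussian elimination) gives α = 397/132, β = -389/308, γ = -211/231.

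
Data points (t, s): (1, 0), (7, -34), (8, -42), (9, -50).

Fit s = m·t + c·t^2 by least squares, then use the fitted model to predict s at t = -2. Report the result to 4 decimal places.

Entries of XᵀX: Σt·t = 195, Σt·t^2 = 1585, Σt^2·t^2 = 13059.
And Σt·s = -1024, Σt^2·s = -8404.
Normal equations: [[195, 1585]; [1585, 13059]]·[m, c]ᵀ = [-1024, -8404]ᵀ.
Eliminating c: 13059·(row 1) − 1585·(row 2) gives 34280·m = 13059·(-1024) − 1585·(-8404) = -52076, so m = -13019/8570.
Then c = ((-8404) − 1585·(-13019/8570))/13059 = -787/1714.
At t = -2: ŝ = (-13019/8570)·(-2) + (-787/1714)·(4) = 5149/4285.

ŝ = 1.2016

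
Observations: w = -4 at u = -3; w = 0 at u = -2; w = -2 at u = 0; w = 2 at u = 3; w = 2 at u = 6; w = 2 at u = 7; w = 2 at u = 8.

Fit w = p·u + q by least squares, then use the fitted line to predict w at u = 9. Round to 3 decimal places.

The normal equations are: 171·p + 19·q = 60;  19·p + 7·q = 2.
det = 171·7 − 19² = 836.
p = (60·7 − 19·2)/836 = 191/418; q = (171·2 − 19·60)/836 = -21/22.
At u = 9: ŵ = (191/418)·(9) + (-21/22)·(1) = 60/19.

ŵ = 3.158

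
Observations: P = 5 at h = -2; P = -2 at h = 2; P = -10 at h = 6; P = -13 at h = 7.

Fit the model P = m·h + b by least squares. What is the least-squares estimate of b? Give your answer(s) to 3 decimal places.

b = 1.404

Entries of XᵀX: Σh·h = 93, Σh = 13, Σ1 = 4.
For XᵀP: Σh·P = -165, ΣP = -20.
XᵀX·[m, b]ᵀ = XᵀP becomes [[93, 13]; [13, 4]]·[m, b]ᵀ = [-165, -20]ᵀ.
det = 93·4 − 13² = 203.
m = ((-165)·4 − 13·(-20))/203 = -400/203; b = (93·(-20) − 13·(-165))/203 = 285/203.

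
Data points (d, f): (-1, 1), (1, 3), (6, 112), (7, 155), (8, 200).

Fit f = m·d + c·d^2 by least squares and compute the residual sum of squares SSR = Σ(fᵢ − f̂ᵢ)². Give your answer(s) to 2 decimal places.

SSR = 6.28

The normal equations are: 151·m + 1071·c = 3359;  1071·m + 7795·c = 24431.
(Σd·d = 151, Σd·d^2 = 1071, Σd^2·d^2 = 7795, Σd·f = 3359, Σd^2·f = 24431.)
Eliminating c: 7795·(row 1) − 1071·(row 2) gives 30004·m = 7795·3359 − 1071·24431 = 17804, so m = 4451/7501.
Then c = (24431 − 1071·(4451/7501))/7795 = 22898/7501.
Residuals: -842/577, -4846/7501, -10922/7501, 9496/7501, -880/7501; SSR = 47132/7501.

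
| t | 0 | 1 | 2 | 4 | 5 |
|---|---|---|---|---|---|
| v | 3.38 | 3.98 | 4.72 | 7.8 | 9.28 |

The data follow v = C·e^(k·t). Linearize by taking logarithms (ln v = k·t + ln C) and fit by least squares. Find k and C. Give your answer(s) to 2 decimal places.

Let Y = ln v. Fitting Y = k·t + ln C by least squares:
XᵀX = [[46.0000, 12.0000]; [12.0000, 5]], rhs = [23.8407, 8.4330]ᵀ  (here Σt = 12.0000, Σ(t)² = 46.0000, Σln v = 8.4330, Σt·ln v = 23.8407).
Solving (det = 86.0000): k = 0.20940, ln C = 1.18404, so C = exp(1.18404) = 3.26755.

k = 0.21, C = 3.27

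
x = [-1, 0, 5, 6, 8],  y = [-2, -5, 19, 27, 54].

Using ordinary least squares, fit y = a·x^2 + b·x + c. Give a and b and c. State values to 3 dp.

a = 0.957, b = -0.410, c = -4.042

Compute the Gram sums: Σx^2·x^2 = 6018, Σx^2·x = 852, Σx^2 = 126, Σx·x = 126, Σx = 18, Σ1 = 5.
For Mᵀy: Σx^2·y = 4901, Σx·y = 691, Σy = 93.
Normal equations: [[6018, 852, 126]; [852, 126, 18]; [126, 18, 5]]·[a, b, c]ᵀ = [4901, 691, 93]ᵀ.
Solving the 3×3 system (Gaussian elimination) gives a = 12169/12714, b = -5219/12714, c = -8565/2119.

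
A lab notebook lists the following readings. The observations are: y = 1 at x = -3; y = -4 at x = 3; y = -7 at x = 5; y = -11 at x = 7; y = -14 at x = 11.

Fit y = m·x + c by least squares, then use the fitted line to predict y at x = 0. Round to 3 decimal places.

ŷ = -1.851

With design matrix A, AᵀA = [[213, 23]; [23, 5]] and Aᵀy = [-281, -35]ᵀ.
Δ = 213·5 − 23² = 536.
m = ((-281)·5 − 23·(-35))/536 = -75/67; c = (213·(-35) − 23·(-281))/536 = -124/67.
At x = 0: ŷ = (-75/67)·(0) + (-124/67)·(1) = -124/67.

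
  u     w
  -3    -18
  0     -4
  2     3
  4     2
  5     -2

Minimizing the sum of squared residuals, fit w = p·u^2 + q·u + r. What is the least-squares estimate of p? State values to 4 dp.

p = -0.6314

Normal-equation sums: Σu^2·u^2 = 978, Σu^2·u = 170, Σu^2 = 54, Σu·u = 54, Σu = 8, Σ1 = 5.
And Σu^2·w = -168, Σu·w = 58, Σw = -19.
Normal equations: [[978, 170, 54]; [170, 54, 8]; [54, 8, 5]]·[p, q, r]ᵀ = [-168, 58, -19]ᵀ.
Row-reducing yields p = -3661/5798, q = 19869/5798, r = -7142/2899.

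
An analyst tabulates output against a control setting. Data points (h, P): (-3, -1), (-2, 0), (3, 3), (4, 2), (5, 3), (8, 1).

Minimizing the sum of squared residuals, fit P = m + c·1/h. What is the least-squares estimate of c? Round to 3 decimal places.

c = 4.171

Forming MᵀM = [[6, 3/40]; [3/40, 8501/14400]] and MᵀP = [8, 307/120]ᵀ gives MᵀM·[m, c]ᵀ = MᵀP.
det = 6·(8501/14400) − (3/40)² = 679/192.
m = (8·(8501/14400) − (3/40)·(307/120))/(679/192) = 13049/10185; c = (6·(307/120) − (3/40)·8)/(679/192) = 2832/679.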